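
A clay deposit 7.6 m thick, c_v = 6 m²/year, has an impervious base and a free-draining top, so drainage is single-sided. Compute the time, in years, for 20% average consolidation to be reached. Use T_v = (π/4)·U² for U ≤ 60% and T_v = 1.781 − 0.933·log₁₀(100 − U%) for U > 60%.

t ≈ 0.302 years

Drainage path length: H_d = H = 7.6 m (single drainage).
U ≤ 60%: T_v = (π/4)·U² = (π/4)×0.2² = 0.031416.
t = T_v·H_d²/c_v = 0.031416×7.6²/6 = 0.3024 years.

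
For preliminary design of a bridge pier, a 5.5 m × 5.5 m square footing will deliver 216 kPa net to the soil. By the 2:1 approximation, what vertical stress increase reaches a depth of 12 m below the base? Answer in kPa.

Δσ_z ≈ 21.3 kPa

By the 2:1 method the load spreads at 1 horizontal : 2 vertical, so at depth z the loaded area has grown by z in each plan dimension:
Δσ = qBL/((B+z)(L+z)) = 216×5.5×5.5/((5.5+12)(5.5+12)) = 21.336 kPa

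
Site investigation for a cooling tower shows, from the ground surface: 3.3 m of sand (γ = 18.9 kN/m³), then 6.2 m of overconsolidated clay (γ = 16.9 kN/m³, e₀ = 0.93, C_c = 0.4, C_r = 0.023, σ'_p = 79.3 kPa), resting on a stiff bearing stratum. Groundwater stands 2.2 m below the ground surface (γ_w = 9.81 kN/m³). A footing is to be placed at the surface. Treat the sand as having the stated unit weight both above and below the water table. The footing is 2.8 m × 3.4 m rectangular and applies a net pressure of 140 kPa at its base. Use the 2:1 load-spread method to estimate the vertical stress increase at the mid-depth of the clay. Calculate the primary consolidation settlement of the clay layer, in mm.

S_c ≈ 62.7 mm

Mid-depth of clay below the ground surface: z = 3.3 + 6.2/2 = 6.4 m.
Total vertical stress at mid-clay: σ_v = 18.9×3.3 + 16.9×3.1 = 114.76 kPa.
Pore pressure: u = 9.81×(6.4 − 2.2) = 41.202 kPa.
Initial effective stress: σ'_0 = σ_v − u = 114.76 − 41.202 = 73.558 kPa.
Stress increase at mid-clay by the 2:1 spreading method:
Δσ = qBL/((B+z)(L+z)) = 140×2.8×3.4/((2.8+6.4)(3.4+6.4)) = 14.783 kPa
Final effective stress: σ'_f = 73.558 + 14.783 = 88.341 kPa.
σ'_f = 88.341 > σ'_p = 79.3 kPa, so the stress path crosses the preconsolidation pressure — recompression up to σ'_p, then virgin compression beyond:
S_c = H/(1+e₀)·[C_r·log₁₀(σ'_p/σ'_0) + C_c·log₁₀(σ'_f/σ'_p)]
    = 6.2/1.93 × [0.023×log₁₀(79.3/73.558) + 0.4×log₁₀(88.341/79.3)]
    = 3.2124 × [0.0007508 + 0.018756] = 0.06266 m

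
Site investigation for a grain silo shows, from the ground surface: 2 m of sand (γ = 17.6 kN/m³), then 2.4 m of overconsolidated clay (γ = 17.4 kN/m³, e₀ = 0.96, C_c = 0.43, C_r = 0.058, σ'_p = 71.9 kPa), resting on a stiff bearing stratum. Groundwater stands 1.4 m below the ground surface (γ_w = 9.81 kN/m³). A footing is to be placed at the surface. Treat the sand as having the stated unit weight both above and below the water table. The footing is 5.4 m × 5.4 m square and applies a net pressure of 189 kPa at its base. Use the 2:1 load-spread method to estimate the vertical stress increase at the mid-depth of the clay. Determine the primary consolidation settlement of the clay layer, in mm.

S_c ≈ 123 mm

Mid-depth of clay below the ground surface: z = 2 + 2.4/2 = 3.2 m.
Total vertical stress at mid-clay: σ_v = 17.6×2 + 17.4×1.2 = 56.08 kPa.
Pore pressure: u = 9.81×(3.2 − 1.4) = 17.658 kPa.
Initial effective stress: σ'_0 = σ_v − u = 56.08 − 17.658 = 38.422 kPa.
Stress increase at mid-clay by the 2:1 spreading method:
Δσ = qBL/((B+z)(L+z)) = 189×5.4×5.4/((5.4+3.2)(5.4+3.2)) = 74.516 kPa
Final effective stress: σ'_f = 38.422 + 74.516 = 112.94 kPa.
σ'_f = 112.94 > σ'_p = 71.9 kPa, so the stress path crosses the preconsolidation pressure — recompression up to σ'_p, then virgin compression beyond:
S_c = H/(1+e₀)·[C_r·log₁₀(σ'_p/σ'_0) + C_c·log₁₀(σ'_f/σ'_p)]
    = 2.4/1.96 × [0.058×log₁₀(71.9/38.422) + 0.43×log₁₀(112.94/71.9)]
    = 1.2245 × [0.015785 + 0.084331] = 0.1226 m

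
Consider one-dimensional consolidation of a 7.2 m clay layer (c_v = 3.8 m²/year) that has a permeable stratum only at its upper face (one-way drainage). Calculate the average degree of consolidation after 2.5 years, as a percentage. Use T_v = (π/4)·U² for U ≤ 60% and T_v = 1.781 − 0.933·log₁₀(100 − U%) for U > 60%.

U ≈ 48.3 %

Drainage path length: H_d = H = 7.2 m (single drainage).
T_v = c_v·t/H_d² = 3.8×2.5/7.2² = 0.18326.
T_v = 0.18326 corresponds to the U ≤ 60% branch:
U = √(4T_v/π) = 0.483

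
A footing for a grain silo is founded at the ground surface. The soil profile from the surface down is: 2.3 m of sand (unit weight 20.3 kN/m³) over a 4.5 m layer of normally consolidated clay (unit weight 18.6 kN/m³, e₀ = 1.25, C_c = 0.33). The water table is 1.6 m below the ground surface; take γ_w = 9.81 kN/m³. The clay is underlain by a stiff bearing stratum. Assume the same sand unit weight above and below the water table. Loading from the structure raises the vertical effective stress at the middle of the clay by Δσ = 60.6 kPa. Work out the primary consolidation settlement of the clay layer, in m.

Mid-depth of clay below the ground surface: z = 2.3 + 4.5/2 = 4.55 m.
Total vertical stress at mid-clay: σ_v = 20.3×2.3 + 18.6×2.25 = 88.54 kPa.
Pore pressure: u = 9.81×(4.55 − 1.6) = 28.94 kPa.
Initial effective stress: σ'_0 = σ_v − u = 88.54 − 28.94 = 59.6 kPa.
Final effective stress: σ'_f = σ'_0 + Δσ = 59.6 + 60.6 = 120.2 kPa.
Normally consolidated clay, so the full stress increment lies on the virgin compression line:
S_c = C_c·H/(1+e₀)·log₁₀(σ'_f/σ'_0) = 0.33×4.5/(1+1.25)×log₁₀(120.2/59.6)
    = 0.66 × 0.30466 = 0.2011 m

S_c ≈ 0.201 m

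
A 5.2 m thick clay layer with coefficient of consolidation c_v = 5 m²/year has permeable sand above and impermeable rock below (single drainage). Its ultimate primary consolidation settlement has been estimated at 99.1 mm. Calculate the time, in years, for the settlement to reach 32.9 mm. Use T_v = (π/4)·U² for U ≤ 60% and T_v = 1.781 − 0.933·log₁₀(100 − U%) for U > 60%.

Drainage path length: H_d = H = 5.2 m (single drainage).
U = S(t)/S_ult = 32.9/99.1 = 0.332.
U ≤ 60%: T_v = (π/4)·U² = (π/4)×0.33199² = 0.086563.
t = T_v·H_d²/c_v = 0.086563×5.2²/5 = 0.4681 years.

t ≈ 0.468 years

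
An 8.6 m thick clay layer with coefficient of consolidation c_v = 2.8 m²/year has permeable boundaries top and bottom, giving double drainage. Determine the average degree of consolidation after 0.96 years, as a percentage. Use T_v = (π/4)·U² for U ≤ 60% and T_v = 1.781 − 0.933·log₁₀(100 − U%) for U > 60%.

U ≈ 43 %

Drainage path length: H_d = H/2 = 4.3 m (double drainage).
T_v = c_v·t/H_d² = 2.8×0.96/4.3² = 0.14538.
T_v = 0.14538 corresponds to the U ≤ 60% branch:
U = √(4T_v/π) = 0.4302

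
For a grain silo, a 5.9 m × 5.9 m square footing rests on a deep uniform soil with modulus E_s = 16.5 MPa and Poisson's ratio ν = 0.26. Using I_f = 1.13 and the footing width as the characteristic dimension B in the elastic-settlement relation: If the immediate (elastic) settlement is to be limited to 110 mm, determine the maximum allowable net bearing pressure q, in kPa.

q ≈ 292 kPa

E_s = 16.5 MPa = 16500 kPa.
S_e = q·B·(1−ν²)/E_s · I_f  ⇒  q = S_e·E_s / (B·(1−ν²)·I_f).
q = 0.11 × 16500 / (5.9 × 0.9324 × 1.13) = 292 kPa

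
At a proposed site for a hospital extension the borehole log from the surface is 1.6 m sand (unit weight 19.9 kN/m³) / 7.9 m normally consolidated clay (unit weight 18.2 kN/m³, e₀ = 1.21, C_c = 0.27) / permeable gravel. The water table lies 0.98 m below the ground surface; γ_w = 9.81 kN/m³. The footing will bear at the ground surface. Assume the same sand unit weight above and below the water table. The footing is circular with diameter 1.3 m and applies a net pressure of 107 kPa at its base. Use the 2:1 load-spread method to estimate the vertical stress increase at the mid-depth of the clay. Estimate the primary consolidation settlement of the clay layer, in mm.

Mid-depth of clay below the ground surface: z = 1.6 + 7.9/2 = 5.55 m.
Total vertical stress at mid-clay: σ_v = 19.9×1.6 + 18.2×3.95 = 103.73 kPa.
Pore pressure: u = 9.81×(5.55 − 0.98) = 44.832 kPa.
Initial effective stress: σ'_0 = σ_v − u = 103.73 − 44.832 = 58.898 kPa.
Stress increase at mid-clay by the 2:1 spreading method:
Δσ ≈ qD²/(D+z)² = 107×1.3²/(1.3+5.55)² = 3.8538 kPa
Final effective stress: σ'_f = σ'_0 + Δσ = 58.898 + 3.8538 = 62.752 kPa.
Normally consolidated clay, so the full stress increment lies on the virgin compression line:
S_c = C_c·H/(1+e₀)·log₁₀(σ'_f/σ'_0) = 0.27×7.9/(1+1.21)×log₁₀(62.752/58.898)
    = 0.96516 × 0.027527 = 0.02657 m

S_c ≈ 26.6 mm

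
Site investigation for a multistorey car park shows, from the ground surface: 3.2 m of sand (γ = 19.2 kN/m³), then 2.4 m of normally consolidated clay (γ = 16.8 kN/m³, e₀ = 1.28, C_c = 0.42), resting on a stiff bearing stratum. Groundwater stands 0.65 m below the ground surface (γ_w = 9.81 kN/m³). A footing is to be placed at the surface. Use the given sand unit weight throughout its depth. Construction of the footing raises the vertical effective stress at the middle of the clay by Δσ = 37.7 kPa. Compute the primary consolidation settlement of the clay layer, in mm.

Mid-depth of clay below the ground surface: z = 3.2 + 2.4/2 = 4.4 m.
Total vertical stress at mid-clay: σ_v = 19.2×3.2 + 16.8×1.2 = 81.6 kPa.
Pore pressure: u = 9.81×(4.4 − 0.65) = 36.788 kPa.
Initial effective stress: σ'_0 = σ_v − u = 81.6 − 36.788 = 44.812 kPa.
Final effective stress: σ'_f = σ'_0 + Δσ = 44.812 + 37.7 = 82.512 kPa.
Normally consolidated clay, so the full stress increment lies on the virgin compression line:
S_c = C_c·H/(1+e₀)·log₁₀(σ'_f/σ'_0) = 0.42×2.4/(1+1.28)×log₁₀(82.512/44.812)
    = 0.44211 × 0.26512 = 0.1172 m

S_c ≈ 117 mm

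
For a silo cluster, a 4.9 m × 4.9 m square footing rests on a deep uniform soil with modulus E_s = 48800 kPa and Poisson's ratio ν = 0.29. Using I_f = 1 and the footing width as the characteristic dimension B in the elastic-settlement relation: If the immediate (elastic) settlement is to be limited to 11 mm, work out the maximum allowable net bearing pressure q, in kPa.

S_e = q·B·(1−ν²)/E_s · I_f  ⇒  q = S_e·E_s / (B·(1−ν²)·I_f).
q = 0.011 × 48800 / (4.9 × 0.9159 × 1) = 119.6 kPa

q ≈ 120 kPa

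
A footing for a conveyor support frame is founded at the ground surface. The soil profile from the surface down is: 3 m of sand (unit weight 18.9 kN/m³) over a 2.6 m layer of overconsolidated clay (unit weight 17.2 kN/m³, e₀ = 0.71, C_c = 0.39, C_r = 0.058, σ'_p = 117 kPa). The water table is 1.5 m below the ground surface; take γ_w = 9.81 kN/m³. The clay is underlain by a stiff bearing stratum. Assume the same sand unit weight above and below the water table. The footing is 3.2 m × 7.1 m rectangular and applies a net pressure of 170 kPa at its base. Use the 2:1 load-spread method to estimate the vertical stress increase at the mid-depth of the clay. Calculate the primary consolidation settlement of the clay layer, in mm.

S_c ≈ 24.1 mm

Mid-depth of clay below the ground surface: z = 3 + 2.6/2 = 4.3 m.
Total vertical stress at mid-clay: σ_v = 18.9×3 + 17.2×1.3 = 79.06 kPa.
Pore pressure: u = 9.81×(4.3 − 1.5) = 27.468 kPa.
Initial effective stress: σ'_0 = σ_v − u = 79.06 − 27.468 = 51.592 kPa.
Stress increase at mid-clay by the 2:1 spreading method:
Δσ = qBL/((B+z)(L+z)) = 170×3.2×7.1/((3.2+4.3)(7.1+4.3)) = 45.174 kPa
Final effective stress: σ'_f = 51.592 + 45.174 = 96.766 kPa.
σ'_f = 96.766 ≤ σ'_p = 117 kPa, so the clay remains overconsolidated and only the recompression index applies:
S_c = C_r·H/(1+e₀)·log₁₀(σ'_f/σ'_0) = 0.058×2.6/1.71×log₁₀(96.766/51.592)
    = 0.088189 × 0.27314 = 0.02409 m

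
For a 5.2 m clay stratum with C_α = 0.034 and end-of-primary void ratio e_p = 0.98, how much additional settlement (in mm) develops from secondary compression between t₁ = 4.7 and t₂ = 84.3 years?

Secondary compression: S_s = C_α·H/(1+e_p)·log₁₀(t₂/t₁)
S_s = 0.034×5.2/(1+0.98)×log₁₀(84.3/4.7)
    = 0.08929 × 1.254 = 0.1119 m

S_s ≈ 112 mm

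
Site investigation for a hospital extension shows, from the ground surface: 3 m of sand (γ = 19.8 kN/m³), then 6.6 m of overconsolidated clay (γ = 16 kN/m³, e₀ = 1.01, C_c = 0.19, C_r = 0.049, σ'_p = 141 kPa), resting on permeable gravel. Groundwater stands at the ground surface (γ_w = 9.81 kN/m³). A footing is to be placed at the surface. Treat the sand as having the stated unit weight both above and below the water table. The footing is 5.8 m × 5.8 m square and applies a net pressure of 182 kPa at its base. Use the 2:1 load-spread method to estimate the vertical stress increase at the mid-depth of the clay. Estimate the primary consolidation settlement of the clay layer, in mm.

Mid-depth of clay below the ground surface: z = 3 + 6.6/2 = 6.3 m.
Total vertical stress at mid-clay: σ_v = 19.8×3 + 16×3.3 = 112.2 kPa.
Pore pressure: u = 9.81×(6.3 − 0) = 61.803 kPa.
Initial effective stress: σ'_0 = σ_v − u = 112.2 − 61.803 = 50.397 kPa.
Stress increase at mid-clay by the 2:1 spreading method:
Δσ = qBL/((B+z)(L+z)) = 182×5.8×5.8/((5.8+6.3)(5.8+6.3)) = 41.817 kPa
Final effective stress: σ'_f = 50.397 + 41.817 = 92.214 kPa.
σ'_f = 92.214 ≤ σ'_p = 141 kPa, so the clay remains overconsolidated and only the recompression index applies:
S_c = C_r·H/(1+e₀)·log₁₀(σ'_f/σ'_0) = 0.049×6.6/2.01×log₁₀(92.214/50.397)
    = 0.1609 × 0.26239 = 0.04222 m

S_c ≈ 42.2 mm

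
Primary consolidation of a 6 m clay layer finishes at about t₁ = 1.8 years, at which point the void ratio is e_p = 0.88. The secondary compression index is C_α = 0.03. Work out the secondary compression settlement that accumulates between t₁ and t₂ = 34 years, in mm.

Secondary compression: S_s = C_α·H/(1+e_p)·log₁₀(t₂/t₁)
S_s = 0.03×6/(1+0.88)×log₁₀(34/1.8)
    = 0.09574 × 1.276 = 0.1222 m

S_s ≈ 122 mm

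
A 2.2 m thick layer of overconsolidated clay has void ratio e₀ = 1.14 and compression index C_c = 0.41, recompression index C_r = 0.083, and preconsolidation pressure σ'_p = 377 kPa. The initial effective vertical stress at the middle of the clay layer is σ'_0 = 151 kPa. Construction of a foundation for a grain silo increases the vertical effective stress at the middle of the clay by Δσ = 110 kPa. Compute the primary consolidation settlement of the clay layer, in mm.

S_c ≈ 20.3 mm

Final effective stress: σ'_f = 151 + 110 = 261 kPa.
σ'_f = 261 ≤ σ'_p = 377 kPa, so the clay remains overconsolidated and only the recompression index applies:
S_c = C_r·H/(1+e₀)·log₁₀(σ'_f/σ'_0) = 0.083×2.2/2.14×log₁₀(261/151)
    = 0.085324 × 0.23766 = 0.02028 m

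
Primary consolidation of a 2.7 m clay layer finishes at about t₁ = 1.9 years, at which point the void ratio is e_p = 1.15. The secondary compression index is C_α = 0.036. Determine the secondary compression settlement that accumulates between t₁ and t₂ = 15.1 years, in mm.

Secondary compression: S_s = C_α·H/(1+e_p)·log₁₀(t₂/t₁)
S_s = 0.036×2.7/(1+1.15)×log₁₀(15.1/1.9)
    = 0.04521 × 0.9002 = 0.0407 m

S_s ≈ 40.7 mm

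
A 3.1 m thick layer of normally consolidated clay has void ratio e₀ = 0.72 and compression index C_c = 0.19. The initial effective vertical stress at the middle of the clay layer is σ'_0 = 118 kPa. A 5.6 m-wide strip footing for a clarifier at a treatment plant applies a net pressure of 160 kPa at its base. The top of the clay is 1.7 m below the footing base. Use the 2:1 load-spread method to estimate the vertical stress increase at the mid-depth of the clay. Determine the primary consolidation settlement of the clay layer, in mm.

Mid-depth of clay below the footing base: z = 1.7 + 3.1/2 = 3.25 m.
Stress increase at mid-clay by the 2:1 spreading method:
Δσ = qB/(B+z) = 160×5.6/(5.6+3.25) = 101.24 kPa
Final effective stress: σ'_f = σ'_0 + Δσ = 118 + 101.24 = 219.24 kPa.
Normally consolidated clay, so the full stress increment lies on the virgin compression line:
S_c = C_c·H/(1+e₀)·log₁₀(σ'_f/σ'_0) = 0.19×3.1/(1+0.72)×log₁₀(219.24/118)
    = 0.34244 × 0.26904 = 0.09213 m

S_c ≈ 92.1 mm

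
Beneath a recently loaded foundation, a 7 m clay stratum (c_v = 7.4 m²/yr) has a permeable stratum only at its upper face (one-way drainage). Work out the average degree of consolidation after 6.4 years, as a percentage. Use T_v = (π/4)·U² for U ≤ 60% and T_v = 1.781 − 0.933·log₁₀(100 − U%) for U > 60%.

Drainage path length: H_d = H = 7 m (single drainage).
T_v = c_v·t/H_d² = 7.4×6.4/7² = 0.96653.
T_v = 0.96653 corresponds to the U > 60% branch:
U = 1 − 10^((1.781 − T_v)/0.933)/100 = 0.9254

U ≈ 92.5 %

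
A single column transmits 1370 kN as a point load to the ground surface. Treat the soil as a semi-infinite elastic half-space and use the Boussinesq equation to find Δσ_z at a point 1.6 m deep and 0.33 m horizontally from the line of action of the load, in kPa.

Δσ_z ≈ 230 kPa

Boussinesq vertical stress below a point load on an elastic half-space:
Δσ_z = 3P/(2πz²) · [1 + (r/z)²]^(−5/2)
r/z = 0.33/1.6 = 0.20625; [1+(r/z)²]^(−5/2) = 0.90109.
Δσ_z = 3×1370/(2π×1.6²) × 0.90109 = 255.52 × 0.90109 = 230.2 kPa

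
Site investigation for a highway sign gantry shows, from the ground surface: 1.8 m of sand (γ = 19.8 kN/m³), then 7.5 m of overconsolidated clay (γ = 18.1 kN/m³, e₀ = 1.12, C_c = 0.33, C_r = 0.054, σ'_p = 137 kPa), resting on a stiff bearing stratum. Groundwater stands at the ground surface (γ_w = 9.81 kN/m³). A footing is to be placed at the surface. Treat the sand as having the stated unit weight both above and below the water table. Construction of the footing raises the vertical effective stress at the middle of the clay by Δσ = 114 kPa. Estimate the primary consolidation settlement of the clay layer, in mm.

S_c ≈ 173 mm

Mid-depth of clay below the ground surface: z = 1.8 + 7.5/2 = 5.55 m.
Total vertical stress at mid-clay: σ_v = 19.8×1.8 + 18.1×3.75 = 103.52 kPa.
Pore pressure: u = 9.81×(5.55 − 0) = 54.446 kPa.
Initial effective stress: σ'_0 = σ_v − u = 103.52 − 54.446 = 49.074 kPa.
Final effective stress: σ'_f = 49.074 + 114 = 163.07 kPa.
σ'_f = 163.07 > σ'_p = 137 kPa, so the stress path crosses the preconsolidation pressure — recompression up to σ'_p, then virgin compression beyond:
S_c = H/(1+e₀)·[C_r·log₁₀(σ'_p/σ'_0) + C_c·log₁₀(σ'_f/σ'_p)]
    = 7.5/2.12 × [0.054×log₁₀(137/49.074) + 0.33×log₁₀(163.07/137)]
    = 3.5377 × [0.024077 + 0.024966] = 0.1735 m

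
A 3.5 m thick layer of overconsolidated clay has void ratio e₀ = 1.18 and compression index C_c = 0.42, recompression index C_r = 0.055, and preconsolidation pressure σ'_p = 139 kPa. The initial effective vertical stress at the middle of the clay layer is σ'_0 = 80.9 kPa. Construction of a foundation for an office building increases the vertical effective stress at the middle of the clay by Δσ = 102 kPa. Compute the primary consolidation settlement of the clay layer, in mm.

Final effective stress: σ'_f = 80.9 + 102 = 182.9 kPa.
σ'_f = 182.9 > σ'_p = 139 kPa, so the stress path crosses the preconsolidation pressure — recompression up to σ'_p, then virgin compression beyond:
S_c = H/(1+e₀)·[C_r·log₁₀(σ'_p/σ'_0) + C_c·log₁₀(σ'_f/σ'_p)]
    = 3.5/2.18 × [0.055×log₁₀(139/80.9) + 0.42×log₁₀(182.9/139)]
    = 1.6055 × [0.012929 + 0.050064] = 0.1011 m

S_c ≈ 101 mm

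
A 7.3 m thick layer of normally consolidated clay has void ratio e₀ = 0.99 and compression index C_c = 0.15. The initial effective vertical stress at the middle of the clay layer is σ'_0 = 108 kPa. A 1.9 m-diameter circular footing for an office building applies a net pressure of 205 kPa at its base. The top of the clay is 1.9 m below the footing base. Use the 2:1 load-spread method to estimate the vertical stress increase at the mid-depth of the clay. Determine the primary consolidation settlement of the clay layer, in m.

S_c ≈ 0.0278 m

Mid-depth of clay below the footing base: z = 1.9 + 7.3/2 = 5.55 m.
Stress increase at mid-clay by the 2:1 spreading method:
Δσ ≈ qD²/(D+z)² = 205×1.9²/(1.9+5.55)² = 13.334 kPa
Final effective stress: σ'_f = σ'_0 + Δσ = 108 + 13.334 = 121.33 kPa.
Normally consolidated clay, so the full stress increment lies on the virgin compression line:
S_c = C_c·H/(1+e₀)·log₁₀(σ'_f/σ'_0) = 0.15×7.3/(1+0.99)×log₁₀(121.33/108)
    = 0.55025 × 0.050544 = 0.02781 m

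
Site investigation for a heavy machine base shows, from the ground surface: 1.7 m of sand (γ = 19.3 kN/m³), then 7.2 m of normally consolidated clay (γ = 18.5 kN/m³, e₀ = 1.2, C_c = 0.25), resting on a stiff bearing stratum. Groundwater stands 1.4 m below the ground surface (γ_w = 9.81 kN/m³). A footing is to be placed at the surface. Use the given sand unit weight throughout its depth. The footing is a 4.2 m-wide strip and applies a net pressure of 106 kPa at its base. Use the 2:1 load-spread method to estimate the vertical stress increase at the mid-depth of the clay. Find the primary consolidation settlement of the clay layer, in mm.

Mid-depth of clay below the ground surface: z = 1.7 + 7.2/2 = 5.3 m.
Total vertical stress at mid-clay: σ_v = 19.3×1.7 + 18.5×3.6 = 99.41 kPa.
Pore pressure: u = 9.81×(5.3 − 1.4) = 38.259 kPa.
Initial effective stress: σ'_0 = σ_v − u = 99.41 − 38.259 = 61.151 kPa.
Stress increase at mid-clay by the 2:1 spreading method:
Δσ = qB/(B+z) = 106×4.2/(4.2+5.3) = 46.863 kPa
Final effective stress: σ'_f = σ'_0 + Δσ = 61.151 + 46.863 = 108.01 kPa.
Normally consolidated clay, so the full stress increment lies on the virgin compression line:
S_c = C_c·H/(1+e₀)·log₁₀(σ'_f/σ'_0) = 0.25×7.2/(1+1.2)×log₁₀(108.01/61.151)
    = 0.81818 × 0.24706 = 0.2021 m

S_c ≈ 202 mm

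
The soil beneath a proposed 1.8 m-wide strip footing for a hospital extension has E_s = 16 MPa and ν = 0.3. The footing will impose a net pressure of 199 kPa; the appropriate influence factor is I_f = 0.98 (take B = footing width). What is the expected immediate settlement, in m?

S_e ≈ 0.02 m

Immediate (elastic) settlement: S_e = q·B·(1−ν²)/E_s · I_f.
E_s = 16 MPa = 16000 kPa.
S_e = 199 × 1.8 × (1 − 0.3²) / 16000 × 0.98
    = 199 × 1.8 × 0.91 / 16000 × 0.98
    = 0.01997 m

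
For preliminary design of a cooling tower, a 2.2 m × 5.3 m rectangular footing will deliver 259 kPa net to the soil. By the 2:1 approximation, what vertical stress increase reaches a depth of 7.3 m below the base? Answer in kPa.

By the 2:1 method the load spreads at 1 horizontal : 2 vertical, so at depth z the loaded area has grown by z in each plan dimension:
Δσ = qBL/((B+z)(L+z)) = 259×2.2×5.3/((2.2+7.3)(5.3+7.3)) = 25.229 kPa

Δσ_z ≈ 25.2 kPa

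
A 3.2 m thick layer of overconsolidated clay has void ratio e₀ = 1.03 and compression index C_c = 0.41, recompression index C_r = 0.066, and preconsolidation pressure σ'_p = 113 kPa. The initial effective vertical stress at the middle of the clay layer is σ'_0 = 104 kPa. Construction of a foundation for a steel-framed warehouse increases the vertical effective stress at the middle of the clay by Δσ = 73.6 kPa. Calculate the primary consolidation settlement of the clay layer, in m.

S_c ≈ 0.131 m

Final effective stress: σ'_f = 104 + 73.6 = 177.6 kPa.
σ'_f = 177.6 > σ'_p = 113 kPa, so the stress path crosses the preconsolidation pressure — recompression up to σ'_p, then virgin compression beyond:
S_c = H/(1+e₀)·[C_r·log₁₀(σ'_p/σ'_0) + C_c·log₁₀(σ'_f/σ'_p)]
    = 3.2/2.03 × [0.066×log₁₀(113/104) + 0.41×log₁₀(177.6/113)]
    = 1.5764 × [0.002379 + 0.080509] = 0.1307 m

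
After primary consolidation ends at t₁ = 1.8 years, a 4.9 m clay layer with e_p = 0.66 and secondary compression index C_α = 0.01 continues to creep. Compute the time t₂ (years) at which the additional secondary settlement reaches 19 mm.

t₂ ≈ 7.92 years

S_s = C_α·H/(1+e_p)·log₁₀(t₂/t₁) ⇒ log₁₀(t₂/t₁) = S_s·(1+e_p)/(C_α·H).
log₁₀(t₂/t₁) = 0.019 × (1+0.66) / (0.01×4.9) = 0.6437
t₂ = t₁ × 10^0.6437 = 1.8 × 4.402 = 7.924 years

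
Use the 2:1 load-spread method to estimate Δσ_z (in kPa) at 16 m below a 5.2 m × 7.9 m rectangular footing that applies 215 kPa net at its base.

Δσ_z ≈ 17.4 kPa

By the 2:1 method the load spreads at 1 horizontal : 2 vertical, so at depth z the loaded area has grown by z in each plan dimension:
Δσ = qBL/((B+z)(L+z)) = 215×5.2×7.9/((5.2+16)(7.9+16)) = 17.432 kPa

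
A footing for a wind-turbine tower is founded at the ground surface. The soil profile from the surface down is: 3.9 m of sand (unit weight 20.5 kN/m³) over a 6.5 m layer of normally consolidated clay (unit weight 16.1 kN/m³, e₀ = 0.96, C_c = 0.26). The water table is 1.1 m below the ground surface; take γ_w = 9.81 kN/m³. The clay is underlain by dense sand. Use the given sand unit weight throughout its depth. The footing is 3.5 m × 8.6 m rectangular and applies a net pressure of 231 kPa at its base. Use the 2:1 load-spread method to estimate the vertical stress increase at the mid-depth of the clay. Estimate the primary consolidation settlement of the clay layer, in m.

Mid-depth of clay below the ground surface: z = 3.9 + 6.5/2 = 7.15 m.
Total vertical stress at mid-clay: σ_v = 20.5×3.9 + 16.1×3.25 = 132.28 kPa.
Pore pressure: u = 9.81×(7.15 − 1.1) = 59.351 kPa.
Initial effective stress: σ'_0 = σ_v − u = 132.28 − 59.351 = 72.929 kPa.
Stress increase at mid-clay by the 2:1 spreading method:
Δσ = qBL/((B+z)(L+z)) = 231×3.5×8.6/((3.5+7.15)(8.6+7.15)) = 41.452 kPa
Final effective stress: σ'_f = σ'_0 + Δσ = 72.929 + 41.452 = 114.38 kPa.
Normally consolidated clay, so the full stress increment lies on the virgin compression line:
S_c = C_c·H/(1+e₀)·log₁₀(σ'_f/σ'_0) = 0.26×6.5/(1+0.96)×log₁₀(114.38/72.929)
    = 0.86224 × 0.19545 = 0.1685 m

S_c ≈ 0.169 m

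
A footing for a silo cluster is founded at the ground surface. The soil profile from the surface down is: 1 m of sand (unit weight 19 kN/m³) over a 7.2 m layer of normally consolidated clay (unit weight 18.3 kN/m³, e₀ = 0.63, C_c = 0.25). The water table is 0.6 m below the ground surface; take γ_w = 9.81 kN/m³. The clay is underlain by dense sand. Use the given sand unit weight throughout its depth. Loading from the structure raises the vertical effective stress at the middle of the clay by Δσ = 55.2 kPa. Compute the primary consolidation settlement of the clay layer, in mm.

S_c ≈ 380 mm

Mid-depth of clay below the ground surface: z = 1 + 7.2/2 = 4.6 m.
Total vertical stress at mid-clay: σ_v = 19×1 + 18.3×3.6 = 84.88 kPa.
Pore pressure: u = 9.81×(4.6 − 0.6) = 39.24 kPa.
Initial effective stress: σ'_0 = σ_v − u = 84.88 − 39.24 = 45.64 kPa.
Final effective stress: σ'_f = σ'_0 + Δσ = 45.64 + 55.2 = 100.84 kPa.
Normally consolidated clay, so the full stress increment lies on the virgin compression line:
S_c = C_c·H/(1+e₀)·log₁₀(σ'_f/σ'_0) = 0.25×7.2/(1+0.63)×log₁₀(100.84/45.64)
    = 1.1043 × 0.34429 = 0.3802 m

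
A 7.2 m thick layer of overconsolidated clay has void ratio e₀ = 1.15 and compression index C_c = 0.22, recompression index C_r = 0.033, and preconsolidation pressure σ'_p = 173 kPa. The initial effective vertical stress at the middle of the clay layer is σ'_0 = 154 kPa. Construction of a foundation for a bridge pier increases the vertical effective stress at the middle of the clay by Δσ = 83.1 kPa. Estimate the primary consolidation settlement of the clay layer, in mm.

S_c ≈ 106 mm

Final effective stress: σ'_f = 154 + 83.1 = 237.1 kPa.
σ'_f = 237.1 > σ'_p = 173 kPa, so the stress path crosses the preconsolidation pressure — recompression up to σ'_p, then virgin compression beyond:
S_c = H/(1+e₀)·[C_r·log₁₀(σ'_p/σ'_0) + C_c·log₁₀(σ'_f/σ'_p)]
    = 7.2/2.15 × [0.033×log₁₀(173/154) + 0.22×log₁₀(237.1/173)]
    = 3.3488 × [0.0016673 + 0.030115] = 0.1064 m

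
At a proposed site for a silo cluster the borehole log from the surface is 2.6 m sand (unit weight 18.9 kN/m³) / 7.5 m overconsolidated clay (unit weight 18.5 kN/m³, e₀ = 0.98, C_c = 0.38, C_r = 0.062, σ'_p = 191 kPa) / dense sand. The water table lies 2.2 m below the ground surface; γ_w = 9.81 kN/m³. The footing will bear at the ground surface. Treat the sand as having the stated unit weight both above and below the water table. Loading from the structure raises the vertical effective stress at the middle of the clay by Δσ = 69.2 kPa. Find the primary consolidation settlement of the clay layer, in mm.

Mid-depth of clay below the ground surface: z = 2.6 + 7.5/2 = 6.35 m.
Total vertical stress at mid-clay: σ_v = 18.9×2.6 + 18.5×3.75 = 118.52 kPa.
Pore pressure: u = 9.81×(6.35 − 2.2) = 40.712 kPa.
Initial effective stress: σ'_0 = σ_v − u = 118.52 − 40.712 = 77.808 kPa.
Final effective stress: σ'_f = 77.808 + 69.2 = 147.01 kPa.
σ'_f = 147.01 ≤ σ'_p = 191 kPa, so the clay remains overconsolidated and only the recompression index applies:
S_c = C_r·H/(1+e₀)·log₁₀(σ'_f/σ'_0) = 0.062×7.5/1.98×log₁₀(147.01/77.808)
    = 0.23485 × 0.27632 = 0.06489 m

S_c ≈ 64.9 mm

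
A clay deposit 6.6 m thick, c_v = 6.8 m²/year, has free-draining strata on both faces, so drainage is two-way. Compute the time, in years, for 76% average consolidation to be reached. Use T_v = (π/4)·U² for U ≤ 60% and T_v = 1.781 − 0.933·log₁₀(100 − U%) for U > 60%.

Drainage path length: H_d = H/2 = 3.3 m (double drainage).
U > 60%: T_v = 1.781 − 0.933·log₁₀(100 − 76) = 0.49326.
t = T_v·H_d²/c_v = 0.49326×3.3²/6.8 = 0.7899 years.

t ≈ 0.79 years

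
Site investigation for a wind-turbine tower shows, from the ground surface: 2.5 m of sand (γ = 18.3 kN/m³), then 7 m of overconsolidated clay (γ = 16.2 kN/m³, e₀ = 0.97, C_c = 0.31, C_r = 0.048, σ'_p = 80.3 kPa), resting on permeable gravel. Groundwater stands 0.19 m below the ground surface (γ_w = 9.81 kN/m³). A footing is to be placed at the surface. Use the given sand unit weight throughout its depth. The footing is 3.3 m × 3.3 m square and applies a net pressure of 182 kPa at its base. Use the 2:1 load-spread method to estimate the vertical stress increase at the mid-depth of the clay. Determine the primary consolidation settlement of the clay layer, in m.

S_c ≈ 0.0302 m

Mid-depth of clay below the ground surface: z = 2.5 + 7/2 = 6 m.
Total vertical stress at mid-clay: σ_v = 18.3×2.5 + 16.2×3.5 = 102.45 kPa.
Pore pressure: u = 9.81×(6 − 0.19) = 56.996 kPa.
Initial effective stress: σ'_0 = σ_v − u = 102.45 − 56.996 = 45.454 kPa.
Stress increase at mid-clay by the 2:1 spreading method:
Δσ = qBL/((B+z)(L+z)) = 182×3.3×3.3/((3.3+6)(3.3+6)) = 22.916 kPa
Final effective stress: σ'_f = 45.454 + 22.916 = 68.37 kPa.
σ'_f = 68.37 ≤ σ'_p = 80.3 kPa, so the clay remains overconsolidated and only the recompression index applies:
S_c = C_r·H/(1+e₀)·log₁₀(σ'_f/σ'_0) = 0.048×7/1.97×log₁₀(68.37/45.454)
    = 0.17056 × 0.17729 = 0.03024 m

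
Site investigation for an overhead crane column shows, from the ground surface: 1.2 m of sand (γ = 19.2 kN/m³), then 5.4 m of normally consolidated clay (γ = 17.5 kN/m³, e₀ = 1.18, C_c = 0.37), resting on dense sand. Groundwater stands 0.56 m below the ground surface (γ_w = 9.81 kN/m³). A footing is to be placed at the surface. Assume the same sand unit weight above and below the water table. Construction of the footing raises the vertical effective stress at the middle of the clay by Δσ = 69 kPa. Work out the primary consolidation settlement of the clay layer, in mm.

S_c ≈ 415 mm

Mid-depth of clay below the ground surface: z = 1.2 + 5.4/2 = 3.9 m.
Total vertical stress at mid-clay: σ_v = 19.2×1.2 + 17.5×2.7 = 70.29 kPa.
Pore pressure: u = 9.81×(3.9 − 0.56) = 32.765 kPa.
Initial effective stress: σ'_0 = σ_v − u = 70.29 − 32.765 = 37.525 kPa.
Final effective stress: σ'_f = σ'_0 + Δσ = 37.525 + 69 = 106.53 kPa.
Normally consolidated clay, so the full stress increment lies on the virgin compression line:
S_c = C_c·H/(1+e₀)·log₁₀(σ'_f/σ'_0) = 0.37×5.4/(1+1.18)×log₁₀(106.53/37.525)
    = 0.91651 × 0.45315 = 0.4153 m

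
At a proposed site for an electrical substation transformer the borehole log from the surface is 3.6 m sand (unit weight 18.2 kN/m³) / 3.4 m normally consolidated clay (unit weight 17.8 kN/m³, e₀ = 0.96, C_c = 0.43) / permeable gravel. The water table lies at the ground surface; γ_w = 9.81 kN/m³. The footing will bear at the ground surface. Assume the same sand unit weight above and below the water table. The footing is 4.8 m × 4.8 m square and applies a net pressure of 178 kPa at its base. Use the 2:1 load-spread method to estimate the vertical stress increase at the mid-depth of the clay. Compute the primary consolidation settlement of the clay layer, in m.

Mid-depth of clay below the ground surface: z = 3.6 + 3.4/2 = 5.3 m.
Total vertical stress at mid-clay: σ_v = 18.2×3.6 + 17.8×1.7 = 95.78 kPa.
Pore pressure: u = 9.81×(5.3 − 0) = 51.993 kPa.
Initial effective stress: σ'_0 = σ_v − u = 95.78 − 51.993 = 43.787 kPa.
Stress increase at mid-clay by the 2:1 spreading method:
Δσ = qBL/((B+z)(L+z)) = 178×4.8×4.8/((4.8+5.3)(4.8+5.3)) = 40.203 kPa
Final effective stress: σ'_f = σ'_0 + Δσ = 43.787 + 40.203 = 83.99 kPa.
Normally consolidated clay, so the full stress increment lies on the virgin compression line:
S_c = C_c·H/(1+e₀)·log₁₀(σ'_f/σ'_0) = 0.43×3.4/(1+0.96)×log₁₀(83.99/43.787)
    = 0.74592 × 0.28288 = 0.211 m

S_c ≈ 0.211 m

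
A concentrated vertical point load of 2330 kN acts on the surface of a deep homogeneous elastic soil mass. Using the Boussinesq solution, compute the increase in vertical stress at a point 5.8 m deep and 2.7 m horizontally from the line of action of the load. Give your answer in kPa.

Boussinesq vertical stress below a point load on an elastic half-space:
Δσ_z = 3P/(2πz²) · [1 + (r/z)²]^(−5/2)
r/z = 2.7/5.8 = 0.46552; [1+(r/z)²]^(−5/2) = 0.6124.
Δσ_z = 3×2330/(2π×5.8²) × 0.6124 = 33.071 × 0.6124 = 20.25 kPa

Δσ_z ≈ 20.3 kPa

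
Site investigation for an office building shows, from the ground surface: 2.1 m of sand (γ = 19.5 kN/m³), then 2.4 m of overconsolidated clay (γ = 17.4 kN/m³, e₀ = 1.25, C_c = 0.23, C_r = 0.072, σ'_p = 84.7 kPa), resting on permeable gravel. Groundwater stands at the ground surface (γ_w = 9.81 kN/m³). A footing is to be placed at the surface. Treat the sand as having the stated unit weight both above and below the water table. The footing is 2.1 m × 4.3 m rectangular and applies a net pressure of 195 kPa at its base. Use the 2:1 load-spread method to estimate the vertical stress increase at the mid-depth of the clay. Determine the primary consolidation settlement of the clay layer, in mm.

S_c ≈ 30 mm

Mid-depth of clay below the ground surface: z = 2.1 + 2.4/2 = 3.3 m.
Total vertical stress at mid-clay: σ_v = 19.5×2.1 + 17.4×1.2 = 61.83 kPa.
Pore pressure: u = 9.81×(3.3 − 0) = 32.373 kPa.
Initial effective stress: σ'_0 = σ_v − u = 61.83 − 32.373 = 29.457 kPa.
Stress increase at mid-clay by the 2:1 spreading method:
Δσ = qBL/((B+z)(L+z)) = 195×2.1×4.3/((2.1+3.3)(4.3+3.3)) = 42.906 kPa
Final effective stress: σ'_f = 29.457 + 42.906 = 72.363 kPa.
σ'_f = 72.363 ≤ σ'_p = 84.7 kPa, so the clay remains overconsolidated and only the recompression index applies:
S_c = C_r·H/(1+e₀)·log₁₀(σ'_f/σ'_0) = 0.072×2.4/2.25×log₁₀(72.363/29.457)
    = 0.076802 × 0.39033 = 0.02998 m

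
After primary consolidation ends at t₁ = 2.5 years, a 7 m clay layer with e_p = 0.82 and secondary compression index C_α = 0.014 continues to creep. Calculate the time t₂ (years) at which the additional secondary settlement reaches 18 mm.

t₂ ≈ 5.4 years

S_s = C_α·H/(1+e_p)·log₁₀(t₂/t₁) ⇒ log₁₀(t₂/t₁) = S_s·(1+e_p)/(C_α·H).
log₁₀(t₂/t₁) = 0.018 × (1+0.82) / (0.014×7) = 0.3343
t₂ = t₁ × 10^0.3343 = 2.5 × 2.159 = 5.398 years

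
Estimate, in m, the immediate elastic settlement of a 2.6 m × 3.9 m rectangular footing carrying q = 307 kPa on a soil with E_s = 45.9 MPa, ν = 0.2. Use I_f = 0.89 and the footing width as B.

S_e ≈ 0.0149 m

Immediate (elastic) settlement: S_e = q·B·(1−ν²)/E_s · I_f.
E_s = 45.9 MPa = 45900 kPa.
S_e = 307 × 2.6 × (1 − 0.2²) / 45900 × 0.89
    = 307 × 2.6 × 0.96 / 45900 × 0.89
    = 0.01486 m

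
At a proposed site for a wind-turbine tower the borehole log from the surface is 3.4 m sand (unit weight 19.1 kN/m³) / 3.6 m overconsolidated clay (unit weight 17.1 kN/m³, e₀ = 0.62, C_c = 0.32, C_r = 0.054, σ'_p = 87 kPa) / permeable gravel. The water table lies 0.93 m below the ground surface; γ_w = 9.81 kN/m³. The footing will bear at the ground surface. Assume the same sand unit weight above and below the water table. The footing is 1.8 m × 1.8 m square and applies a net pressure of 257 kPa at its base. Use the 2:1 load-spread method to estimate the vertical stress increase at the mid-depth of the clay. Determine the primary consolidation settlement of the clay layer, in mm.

S_c ≈ 14.3 mm

Mid-depth of clay below the ground surface: z = 3.4 + 3.6/2 = 5.2 m.
Total vertical stress at mid-clay: σ_v = 19.1×3.4 + 17.1×1.8 = 95.72 kPa.
Pore pressure: u = 9.81×(5.2 − 0.93) = 41.889 kPa.
Initial effective stress: σ'_0 = σ_v − u = 95.72 − 41.889 = 53.831 kPa.
Stress increase at mid-clay by the 2:1 spreading method:
Δσ = qBL/((B+z)(L+z)) = 257×1.8×1.8/((1.8+5.2)(1.8+5.2)) = 16.993 kPa
Final effective stress: σ'_f = 53.831 + 16.993 = 70.824 kPa.
σ'_f = 70.824 ≤ σ'_p = 87 kPa, so the clay remains overconsolidated and only the recompression index applies:
S_c = C_r·H/(1+e₀)·log₁₀(σ'_f/σ'_0) = 0.054×3.6/1.62×log₁₀(70.824/53.831)
    = 0.12 × 0.11915 = 0.0143 m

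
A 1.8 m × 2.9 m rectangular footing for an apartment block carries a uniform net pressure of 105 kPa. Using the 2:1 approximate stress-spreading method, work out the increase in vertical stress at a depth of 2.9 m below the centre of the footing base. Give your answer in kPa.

Δσ_z ≈ 20.1 kPa

By the 2:1 method the load spreads at 1 horizontal : 2 vertical, so at depth z the loaded area has grown by z in each plan dimension:
Δσ = qBL/((B+z)(L+z)) = 105×1.8×2.9/((1.8+2.9)(2.9+2.9)) = 20.106 kPa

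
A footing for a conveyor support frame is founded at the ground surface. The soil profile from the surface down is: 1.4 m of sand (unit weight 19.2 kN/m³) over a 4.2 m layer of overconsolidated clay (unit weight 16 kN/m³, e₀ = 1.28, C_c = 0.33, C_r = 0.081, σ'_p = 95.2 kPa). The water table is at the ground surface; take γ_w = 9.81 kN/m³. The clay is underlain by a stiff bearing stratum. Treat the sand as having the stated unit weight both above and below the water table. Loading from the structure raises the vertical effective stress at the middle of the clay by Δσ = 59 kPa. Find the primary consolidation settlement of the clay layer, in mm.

S_c ≈ 76.5 mm

Mid-depth of clay below the ground surface: z = 1.4 + 4.2/2 = 3.5 m.
Total vertical stress at mid-clay: σ_v = 19.2×1.4 + 16×2.1 = 60.48 kPa.
Pore pressure: u = 9.81×(3.5 − 0) = 34.335 kPa.
Initial effective stress: σ'_0 = σ_v − u = 60.48 − 34.335 = 26.145 kPa.
Final effective stress: σ'_f = 26.145 + 59 = 85.145 kPa.
σ'_f = 85.145 ≤ σ'_p = 95.2 kPa, so the clay remains overconsolidated and only the recompression index applies:
S_c = C_r·H/(1+e₀)·log₁₀(σ'_f/σ'_0) = 0.081×4.2/2.28×log₁₀(85.145/26.145)
    = 0.14921 × 0.51277 = 0.07651 m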